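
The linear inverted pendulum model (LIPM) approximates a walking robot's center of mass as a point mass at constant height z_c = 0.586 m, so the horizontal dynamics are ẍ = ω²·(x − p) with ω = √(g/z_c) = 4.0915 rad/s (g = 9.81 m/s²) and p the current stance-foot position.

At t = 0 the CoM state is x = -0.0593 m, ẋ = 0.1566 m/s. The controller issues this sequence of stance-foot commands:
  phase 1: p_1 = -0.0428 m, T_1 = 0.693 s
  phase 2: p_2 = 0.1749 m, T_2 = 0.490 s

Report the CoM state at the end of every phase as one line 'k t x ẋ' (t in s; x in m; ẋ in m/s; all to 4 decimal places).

1 0.6930 0.1411 0.7655
2 1.1830 0.7291 2.3891

phase 1: p=-0.0428, T=0.693, ωT=2.835409, cosh=8.548035, sinh=8.489341; start (x,ẋ)=(-0.059300, 0.156600) → end (x,ẋ)=(0.141082, 0.765509)
phase 2: p=0.1749, T=0.490, ωT=2.004835, cosh=3.779776, sinh=3.645093; start (x,ẋ)=(0.141082, 0.765509) → end (x,ẋ)=(0.729065, 2.389101)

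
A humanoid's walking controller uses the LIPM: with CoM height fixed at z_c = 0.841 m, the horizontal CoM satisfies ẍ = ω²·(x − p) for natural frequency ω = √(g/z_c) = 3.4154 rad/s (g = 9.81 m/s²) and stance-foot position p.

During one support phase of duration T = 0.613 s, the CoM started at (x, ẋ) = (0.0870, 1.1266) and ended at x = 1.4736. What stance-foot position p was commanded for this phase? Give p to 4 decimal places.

p = 0.0650

ωT = 3.4154·0.613 = 2.093640; cosh(ωT) = 4.118819, sinh(ωT) = 3.995581
x(T) = p + (x₀−p)·cosh(ωT) + (ẋ₀/ω)·sinh(ωT) ⇒ p·(1 − cosh) = x(T) − x₀·cosh − (ẋ₀/ω)·sinh
numerator   = 1.4736 − (0.0870)·4.118819 − (1.1266/3.4154)·3.995581 = -0.202715
denominator = 1 − 4.118819 = -3.118819
p = -0.202715 / -3.118819 = 0.0650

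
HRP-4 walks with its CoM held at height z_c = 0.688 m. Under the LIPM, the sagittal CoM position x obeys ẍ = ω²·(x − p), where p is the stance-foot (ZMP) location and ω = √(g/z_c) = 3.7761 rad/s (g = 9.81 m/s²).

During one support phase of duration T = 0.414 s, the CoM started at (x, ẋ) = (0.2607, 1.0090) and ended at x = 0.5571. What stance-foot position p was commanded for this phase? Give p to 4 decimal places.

ωT = 3.7761·0.414 = 1.563305; cosh(ωT) = 2.492010, sinh(ωT) = 2.282567
x(T) = p + (x₀−p)·cosh(ωT) + (ẋ₀/ω)·sinh(ωT) ⇒ p·(1 − cosh) = x(T) − x₀·cosh − (ẋ₀/ω)·sinh
numerator   = 0.5571 − (0.2607)·2.492010 − (1.0090/3.7761)·2.282567 = -0.702485
denominator = 1 − 2.492010 = -1.492010
p = -0.702485 / -1.492010 = 0.4708

p = 0.4708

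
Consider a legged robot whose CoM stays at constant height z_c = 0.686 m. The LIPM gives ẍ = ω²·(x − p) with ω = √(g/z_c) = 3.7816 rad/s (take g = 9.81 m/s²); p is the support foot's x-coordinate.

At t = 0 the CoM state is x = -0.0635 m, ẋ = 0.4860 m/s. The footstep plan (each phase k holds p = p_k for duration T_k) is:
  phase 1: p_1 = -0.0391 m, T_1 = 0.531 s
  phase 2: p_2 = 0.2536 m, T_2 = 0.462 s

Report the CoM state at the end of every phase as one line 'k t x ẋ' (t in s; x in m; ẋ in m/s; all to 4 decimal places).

1 0.5310 0.3384 1.5052
2 0.9930 1.6115 5.3416

phase 1: p=-0.0391, T=0.531, ωT=2.008030, cosh=3.791440, sinh=3.657187; start (x,ẋ)=(-0.063500, 0.486000) → end (x,ẋ)=(0.338400, 1.505187)
phase 2: p=0.2536, T=0.462, ωT=1.747099, cosh=2.956106, sinh=2.781828; start (x,ẋ)=(0.338400, 1.505187) → end (x,ẋ)=(1.611525, 5.341565)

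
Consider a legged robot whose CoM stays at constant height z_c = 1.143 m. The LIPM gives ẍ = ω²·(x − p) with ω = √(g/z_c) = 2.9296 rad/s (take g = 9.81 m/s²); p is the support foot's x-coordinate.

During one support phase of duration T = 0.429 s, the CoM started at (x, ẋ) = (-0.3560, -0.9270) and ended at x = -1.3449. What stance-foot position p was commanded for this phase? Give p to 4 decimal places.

p = 0.1754

ωT = 2.9296·0.429 = 1.256798; cosh(ωT) = 1.899358, sinh(ωT) = 1.614794
x(T) = p + (x₀−p)·cosh(ωT) + (ẋ₀/ω)·sinh(ωT) ⇒ p·(1 − cosh) = x(T) − x₀·cosh − (ẋ₀/ω)·sinh
numerator   = -1.3449 − (-0.3560)·1.899358 − (-0.9270/2.9296)·1.614794 = -0.157766
denominator = 1 − 1.899358 = -0.899358
p = -0.157766 / -0.899358 = 0.1754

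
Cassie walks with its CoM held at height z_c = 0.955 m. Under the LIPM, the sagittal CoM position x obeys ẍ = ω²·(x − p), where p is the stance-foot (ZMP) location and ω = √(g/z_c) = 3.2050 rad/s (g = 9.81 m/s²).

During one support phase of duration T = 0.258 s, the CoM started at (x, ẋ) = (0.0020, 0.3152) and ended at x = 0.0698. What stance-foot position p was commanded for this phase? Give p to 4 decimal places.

p = 0.0659

ωT = 3.2050·0.258 = 0.826890; cosh(ωT) = 1.361803, sinh(ωT) = 0.924395
x(T) = p + (x₀−p)·cosh(ωT) + (ẋ₀/ω)·sinh(ωT) ⇒ p·(1 − cosh) = x(T) − x₀·cosh − (ẋ₀/ω)·sinh
numerator   = 0.0698 − (0.0020)·1.361803 − (0.3152/3.2050)·0.924395 = -0.023834
denominator = 1 − 1.361803 = -0.361803
p = -0.023834 / -0.361803 = 0.0659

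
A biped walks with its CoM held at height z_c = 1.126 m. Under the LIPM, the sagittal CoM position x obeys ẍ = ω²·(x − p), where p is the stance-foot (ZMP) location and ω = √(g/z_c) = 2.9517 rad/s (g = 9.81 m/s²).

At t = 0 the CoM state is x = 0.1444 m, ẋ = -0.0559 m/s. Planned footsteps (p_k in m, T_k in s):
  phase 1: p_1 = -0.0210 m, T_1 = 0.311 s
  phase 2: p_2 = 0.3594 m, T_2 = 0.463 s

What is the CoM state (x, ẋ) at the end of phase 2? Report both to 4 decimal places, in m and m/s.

x = 0.2936, ẋ = 0.0366

phase 1: p=-0.0210, T=0.311, ωT=0.917979, cosh=1.451774, sinh=1.052449; start (x,ẋ)=(0.144400, -0.055900) → end (x,ẋ)=(0.199192, 0.432663)
phase 2: p=0.3594, T=0.463, ωT=1.366637, cosh=2.088551, sinh=1.833588; start (x,ẋ)=(0.199192, 0.432663) → end (x,ẋ)=(0.293567, 0.036561)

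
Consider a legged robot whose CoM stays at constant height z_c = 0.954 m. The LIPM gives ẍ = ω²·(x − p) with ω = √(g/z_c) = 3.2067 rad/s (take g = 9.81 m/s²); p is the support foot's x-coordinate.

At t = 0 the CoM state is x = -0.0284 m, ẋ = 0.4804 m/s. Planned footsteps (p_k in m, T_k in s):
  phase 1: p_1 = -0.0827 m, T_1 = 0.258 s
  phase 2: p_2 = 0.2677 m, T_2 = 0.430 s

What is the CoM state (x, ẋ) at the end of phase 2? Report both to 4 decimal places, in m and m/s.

x = 0.4495, ẋ = 0.8996

phase 1: p=-0.0827, T=0.258, ωT=0.827329, cosh=1.362208, sinh=0.924992; start (x,ẋ)=(-0.028400, 0.480400) → end (x,ẋ)=(0.129842, 0.815468)
phase 2: p=0.2677, T=0.430, ωT=1.378881, cosh=2.111158, sinh=1.859298; start (x,ẋ)=(0.129842, 0.815468) → end (x,ẋ)=(0.449482, 0.899645)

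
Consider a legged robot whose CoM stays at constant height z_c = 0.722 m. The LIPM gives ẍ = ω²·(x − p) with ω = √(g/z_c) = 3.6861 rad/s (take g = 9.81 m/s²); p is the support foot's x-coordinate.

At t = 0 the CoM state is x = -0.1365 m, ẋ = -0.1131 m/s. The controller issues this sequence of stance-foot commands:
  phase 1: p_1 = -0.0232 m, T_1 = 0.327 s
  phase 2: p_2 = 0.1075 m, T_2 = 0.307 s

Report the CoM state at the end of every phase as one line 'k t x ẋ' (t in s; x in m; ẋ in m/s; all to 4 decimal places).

1 0.3270 -0.2759 -0.8402
2 0.6340 -0.8653 -3.4011

phase 1: p=-0.0232, T=0.327, ωT=1.205355, cosh=1.818764, sinh=1.519179; start (x,ẋ)=(-0.136500, -0.113100) → end (x,ẋ)=(-0.275879, -0.840165)
phase 2: p=0.1075, T=0.307, ωT=1.131633, cosh=1.711611, sinh=1.389104; start (x,ẋ)=(-0.275879, -0.840165) → end (x,ẋ)=(-0.865310, -3.401078)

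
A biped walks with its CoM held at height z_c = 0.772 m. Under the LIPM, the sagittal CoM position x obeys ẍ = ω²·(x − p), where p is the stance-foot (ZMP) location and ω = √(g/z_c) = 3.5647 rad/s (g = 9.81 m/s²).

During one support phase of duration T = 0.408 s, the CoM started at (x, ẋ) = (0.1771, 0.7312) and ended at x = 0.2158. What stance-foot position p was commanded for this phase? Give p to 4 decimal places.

p = 0.4765

ωT = 3.5647·0.408 = 1.454398; cosh(ωT) = 2.257722, sinh(ωT) = 2.024181
x(T) = p + (x₀−p)·cosh(ωT) + (ẋ₀/ω)·sinh(ωT) ⇒ p·(1 − cosh) = x(T) − x₀·cosh − (ẋ₀/ω)·sinh
numerator   = 0.2158 − (0.1771)·2.257722 − (0.7312/3.5647)·2.024181 = -0.599248
denominator = 1 − 2.257722 = -1.257722
p = -0.599248 / -1.257722 = 0.4765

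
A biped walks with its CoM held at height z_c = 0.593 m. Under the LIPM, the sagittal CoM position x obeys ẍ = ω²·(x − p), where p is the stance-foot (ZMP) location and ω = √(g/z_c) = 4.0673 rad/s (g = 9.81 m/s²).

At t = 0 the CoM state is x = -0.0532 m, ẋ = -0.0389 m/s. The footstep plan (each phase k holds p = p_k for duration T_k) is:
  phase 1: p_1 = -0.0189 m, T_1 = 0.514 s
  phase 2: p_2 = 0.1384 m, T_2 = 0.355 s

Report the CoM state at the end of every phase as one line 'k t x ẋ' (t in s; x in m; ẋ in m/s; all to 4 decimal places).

phase 1: p=-0.0189, T=0.514, ωT=2.090592, cosh=4.106659, sinh=3.983045; start (x,ẋ)=(-0.053200, -0.038900) → end (x,ẋ)=(-0.197853, -0.715417)
phase 2: p=0.1384, T=0.355, ωT=1.443892, cosh=2.236580, sinh=2.000573; start (x,ẋ)=(-0.197853, -0.715417) → end (x,ẋ)=(-0.965546, -4.336151)

1 0.5140 -0.1979 -0.7154
2 0.8690 -0.9655 -4.3362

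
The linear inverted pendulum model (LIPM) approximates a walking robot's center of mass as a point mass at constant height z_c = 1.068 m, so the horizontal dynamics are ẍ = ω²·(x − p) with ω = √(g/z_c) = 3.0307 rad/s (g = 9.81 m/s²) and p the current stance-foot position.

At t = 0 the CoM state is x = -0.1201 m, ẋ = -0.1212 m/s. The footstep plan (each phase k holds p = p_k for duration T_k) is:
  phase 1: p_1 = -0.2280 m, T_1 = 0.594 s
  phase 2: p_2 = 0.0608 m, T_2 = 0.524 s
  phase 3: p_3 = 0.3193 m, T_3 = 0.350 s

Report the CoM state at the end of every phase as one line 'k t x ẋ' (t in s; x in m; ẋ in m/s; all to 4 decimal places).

phase 1: p=-0.2280, T=0.594, ωT=1.800236, cosh=3.108167, sinh=2.942907; start (x,ẋ)=(-0.120100, -0.121200) → end (x,ẋ)=(-0.010318, 0.585658)
phase 2: p=0.0608, T=0.524, ωT=1.588087, cosh=2.549346, sinh=2.345030; start (x,ẋ)=(-0.010318, 0.585658) → end (x,ẋ)=(0.332654, 0.987603)
phase 3: p=0.3193, T=0.350, ωT=1.060745, cosh=1.617360, sinh=1.271162; start (x,ẋ)=(0.332654, 0.987603) → end (x,ẋ)=(0.755127, 1.648755)

1 0.5940 -0.0103 0.5857
2 1.1180 0.3327 0.9876
3 1.4680 0.7551 1.6488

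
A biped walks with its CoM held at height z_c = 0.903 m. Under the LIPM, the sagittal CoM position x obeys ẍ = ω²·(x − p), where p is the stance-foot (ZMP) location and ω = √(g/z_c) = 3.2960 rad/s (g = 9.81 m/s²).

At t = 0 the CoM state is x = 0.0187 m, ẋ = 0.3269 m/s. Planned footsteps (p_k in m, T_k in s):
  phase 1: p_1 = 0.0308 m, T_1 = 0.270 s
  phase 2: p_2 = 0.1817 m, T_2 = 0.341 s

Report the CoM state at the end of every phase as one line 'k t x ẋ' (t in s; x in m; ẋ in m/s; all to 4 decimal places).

1 0.2700 0.1140 0.4248
2 0.6110 0.2438 0.4153

phase 1: p=0.0308, T=0.270, ωT=0.889920, cosh=1.422812, sinh=1.012123; start (x,ẋ)=(0.018700, 0.326900) → end (x,ẋ)=(0.113967, 0.424752)
phase 2: p=0.1817, T=0.341, ωT=1.123936, cosh=1.700970, sinh=1.375972; start (x,ẋ)=(0.113967, 0.424752) → end (x,ẋ)=(0.243809, 0.415308)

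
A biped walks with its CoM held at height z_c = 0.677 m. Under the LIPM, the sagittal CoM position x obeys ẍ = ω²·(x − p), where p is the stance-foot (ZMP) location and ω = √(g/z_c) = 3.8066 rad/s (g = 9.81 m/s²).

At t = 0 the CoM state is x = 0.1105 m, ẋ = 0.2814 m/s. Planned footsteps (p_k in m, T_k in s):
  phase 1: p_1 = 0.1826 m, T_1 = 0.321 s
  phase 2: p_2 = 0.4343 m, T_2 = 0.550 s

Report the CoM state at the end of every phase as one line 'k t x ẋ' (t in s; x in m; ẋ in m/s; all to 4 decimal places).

phase 1: p=0.1826, T=0.321, ωT=1.221919, cosh=1.844178, sinh=1.549514; start (x,ẋ)=(0.110500, 0.281400) → end (x,ẋ)=(0.164181, 0.093679)
phase 2: p=0.4343, T=0.550, ωT=2.093630, cosh=4.118778, sinh=3.995539; start (x,ẋ)=(0.164181, 0.093679) → end (x,ẋ)=(-0.579930, -3.722506)

1 0.3210 0.1642 0.0937
2 0.8710 -0.5799 -3.7225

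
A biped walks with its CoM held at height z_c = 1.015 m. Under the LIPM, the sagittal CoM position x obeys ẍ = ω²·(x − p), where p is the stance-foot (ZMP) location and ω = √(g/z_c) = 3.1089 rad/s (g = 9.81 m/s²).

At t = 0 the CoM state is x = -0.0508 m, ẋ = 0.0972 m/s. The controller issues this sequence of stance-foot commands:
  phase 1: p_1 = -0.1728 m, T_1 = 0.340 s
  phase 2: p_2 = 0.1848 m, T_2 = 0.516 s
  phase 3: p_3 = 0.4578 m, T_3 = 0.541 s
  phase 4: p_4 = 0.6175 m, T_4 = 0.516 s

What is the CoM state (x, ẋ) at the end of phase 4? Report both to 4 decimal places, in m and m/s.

phase 1: p=-0.1728, T=0.340, ωT=1.057026, cosh=1.612644, sinh=1.265156; start (x,ẋ)=(-0.050800, 0.097200) → end (x,ẋ)=(0.063498, 0.636605)
phase 2: p=0.1848, T=0.516, ωT=1.604192, cosh=2.587446, sinh=2.386395; start (x,ẋ)=(0.063498, 0.636605) → end (x,ẋ)=(0.359595, 0.747231)
phase 3: p=0.4578, T=0.541, ωT=1.681915, cosh=2.780929, sinh=2.594911; start (x,ẋ)=(0.359595, 0.747231) → end (x,ẋ)=(0.808393, 1.285748)
phase 4: p=0.6175, T=0.516, ωT=1.604192, cosh=2.587446, sinh=2.386395; start (x,ẋ)=(0.808393, 1.285748) → end (x,ẋ)=(2.098366, 4.743048)

x = 2.0984, ẋ = 4.7430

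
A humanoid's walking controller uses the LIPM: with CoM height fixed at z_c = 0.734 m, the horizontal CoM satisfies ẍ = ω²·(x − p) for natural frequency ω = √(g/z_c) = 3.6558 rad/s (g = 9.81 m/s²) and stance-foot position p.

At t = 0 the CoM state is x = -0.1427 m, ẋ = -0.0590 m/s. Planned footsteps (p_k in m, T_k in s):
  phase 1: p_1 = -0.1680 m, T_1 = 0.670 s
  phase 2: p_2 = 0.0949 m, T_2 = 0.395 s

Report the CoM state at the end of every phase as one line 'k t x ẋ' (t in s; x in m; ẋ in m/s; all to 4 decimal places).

1 0.6700 -0.1132 0.1874
2 1.0650 -0.2679 -1.1028

phase 1: p=-0.1680, T=0.670, ωT=2.449386, cosh=5.833790, sinh=5.747444; start (x,ẋ)=(-0.142700, -0.059000) → end (x,ẋ)=(-0.113162, 0.187397)
phase 2: p=0.0949, T=0.395, ωT=1.444041, cosh=2.236879, sinh=2.000907; start (x,ẋ)=(-0.113162, 0.187397) → end (x,ẋ)=(-0.267942, -1.102768)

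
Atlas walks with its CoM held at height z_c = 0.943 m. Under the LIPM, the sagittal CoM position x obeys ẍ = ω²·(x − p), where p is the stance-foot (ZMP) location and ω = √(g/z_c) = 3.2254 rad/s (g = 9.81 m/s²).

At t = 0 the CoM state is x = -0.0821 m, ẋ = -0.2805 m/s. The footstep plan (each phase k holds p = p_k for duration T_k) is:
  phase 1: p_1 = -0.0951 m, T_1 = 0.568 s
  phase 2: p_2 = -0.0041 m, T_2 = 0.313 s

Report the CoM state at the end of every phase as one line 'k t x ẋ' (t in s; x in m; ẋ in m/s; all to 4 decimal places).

phase 1: p=-0.0951, T=0.568, ωT=1.832027, cosh=3.203313, sinh=3.043224; start (x,ẋ)=(-0.082100, -0.280500) → end (x,ẋ)=(-0.318114, -0.770926)
phase 2: p=-0.0041, T=0.313, ωT=1.009550, cosh=1.554375, sinh=1.189992; start (x,ẋ)=(-0.318114, -0.770926) → end (x,ẋ)=(-0.776624, -2.403556)

1 0.5680 -0.3181 -0.7709
2 0.8810 -0.7766 -2.4036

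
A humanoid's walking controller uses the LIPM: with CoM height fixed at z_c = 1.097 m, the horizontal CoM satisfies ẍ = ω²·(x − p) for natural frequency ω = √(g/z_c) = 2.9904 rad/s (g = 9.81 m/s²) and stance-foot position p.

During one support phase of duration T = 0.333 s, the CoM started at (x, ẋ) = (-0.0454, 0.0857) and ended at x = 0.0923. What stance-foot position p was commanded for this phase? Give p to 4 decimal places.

p = -0.2390

ωT = 2.9904·0.333 = 0.995803; cosh(ωT) = 1.538162, sinh(ωT) = 1.168736
x(T) = p + (x₀−p)·cosh(ωT) + (ẋ₀/ω)·sinh(ωT) ⇒ p·(1 − cosh) = x(T) − x₀·cosh − (ẋ₀/ω)·sinh
numerator   = 0.0923 − (-0.0454)·1.538162 − (0.0857/2.9904)·1.168736 = 0.128639
denominator = 1 − 1.538162 = -0.538162
p = 0.128639 / -0.538162 = -0.2390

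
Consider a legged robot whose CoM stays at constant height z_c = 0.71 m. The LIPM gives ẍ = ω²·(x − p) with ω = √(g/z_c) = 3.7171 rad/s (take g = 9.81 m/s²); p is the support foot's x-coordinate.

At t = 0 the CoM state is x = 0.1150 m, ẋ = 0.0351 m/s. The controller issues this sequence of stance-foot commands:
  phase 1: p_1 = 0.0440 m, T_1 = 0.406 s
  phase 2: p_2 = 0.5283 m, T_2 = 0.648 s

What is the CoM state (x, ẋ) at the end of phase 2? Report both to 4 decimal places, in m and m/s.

x = -0.1626, ẋ = -2.4109

phase 1: p=0.0440, T=0.406, ωT=1.509143, cosh=2.371975, sinh=2.150876; start (x,ẋ)=(0.115000, 0.035100) → end (x,ẋ)=(0.232721, 0.650903)
phase 2: p=0.5283, T=0.648, ωT=2.408681, cosh=5.604608, sinh=5.514675; start (x,ẋ)=(0.232721, 0.650903) → end (x,ẋ)=(-0.162630, -2.410907)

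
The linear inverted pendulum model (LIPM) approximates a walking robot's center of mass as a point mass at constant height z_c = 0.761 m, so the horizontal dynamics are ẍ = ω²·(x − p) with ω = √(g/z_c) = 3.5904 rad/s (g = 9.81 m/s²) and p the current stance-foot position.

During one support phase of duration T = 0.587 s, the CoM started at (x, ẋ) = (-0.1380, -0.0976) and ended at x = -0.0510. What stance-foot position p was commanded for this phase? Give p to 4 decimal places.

ωT = 3.5904·0.587 = 2.107565; cosh(ωT) = 4.174857, sinh(ωT) = 4.053323
x(T) = p + (x₀−p)·cosh(ωT) + (ẋ₀/ω)·sinh(ωT) ⇒ p·(1 − cosh) = x(T) − x₀·cosh − (ẋ₀/ω)·sinh
numerator   = -0.0510 − (-0.1380)·4.174857 − (-0.0976/3.5904)·4.053323 = 0.635314
denominator = 1 − 4.174857 = -3.174857
p = 0.635314 / -3.174857 = -0.2001

p = -0.2001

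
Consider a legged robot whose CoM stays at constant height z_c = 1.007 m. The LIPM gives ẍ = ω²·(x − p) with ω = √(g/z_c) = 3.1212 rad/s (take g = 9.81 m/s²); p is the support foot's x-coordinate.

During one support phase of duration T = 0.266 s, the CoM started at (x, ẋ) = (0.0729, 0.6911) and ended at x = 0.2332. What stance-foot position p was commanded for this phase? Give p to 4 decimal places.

ωT = 3.1212·0.266 = 0.830239; cosh(ωT) = 1.364906, sinh(ωT) = 0.928961
x(T) = p + (x₀−p)·cosh(ωT) + (ẋ₀/ω)·sinh(ωT) ⇒ p·(1 − cosh) = x(T) − x₀·cosh − (ẋ₀/ω)·sinh
numerator   = 0.2332 − (0.0729)·1.364906 − (0.6911/3.1212)·0.928961 = -0.071993
denominator = 1 − 1.364906 = -0.364906
p = -0.071993 / -0.364906 = 0.1973

p = 0.1973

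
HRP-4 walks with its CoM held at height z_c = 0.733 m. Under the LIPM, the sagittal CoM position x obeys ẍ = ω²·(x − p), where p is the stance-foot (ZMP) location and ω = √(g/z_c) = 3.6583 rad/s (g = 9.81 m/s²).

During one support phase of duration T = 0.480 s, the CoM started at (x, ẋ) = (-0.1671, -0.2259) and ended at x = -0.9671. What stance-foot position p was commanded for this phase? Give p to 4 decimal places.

p = 0.1492

ωT = 3.6583·0.480 = 1.755984; cosh(ωT) = 2.980939, sinh(ωT) = 2.808202
x(T) = p + (x₀−p)·cosh(ωT) + (ẋ₀/ω)·sinh(ωT) ⇒ p·(1 − cosh) = x(T) − x₀·cosh − (ẋ₀/ω)·sinh
numerator   = -0.9671 − (-0.1671)·2.980939 − (-0.2259/3.6583)·2.808202 = -0.295579
denominator = 1 − 2.980939 = -1.980939
p = -0.295579 / -1.980939 = 0.1492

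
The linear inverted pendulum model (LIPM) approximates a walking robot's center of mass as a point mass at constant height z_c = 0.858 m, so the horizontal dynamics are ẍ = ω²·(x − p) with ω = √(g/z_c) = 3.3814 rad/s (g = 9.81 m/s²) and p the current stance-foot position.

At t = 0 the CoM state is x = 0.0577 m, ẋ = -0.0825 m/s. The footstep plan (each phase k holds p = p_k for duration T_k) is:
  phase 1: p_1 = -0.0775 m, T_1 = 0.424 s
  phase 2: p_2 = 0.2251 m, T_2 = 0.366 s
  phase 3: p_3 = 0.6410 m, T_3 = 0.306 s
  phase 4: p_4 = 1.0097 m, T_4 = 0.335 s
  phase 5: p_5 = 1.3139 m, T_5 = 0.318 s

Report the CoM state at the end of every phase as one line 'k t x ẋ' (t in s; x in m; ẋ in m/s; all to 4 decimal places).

1 0.4240 0.1739 0.7214
2 0.7900 0.4662 1.0747
3 1.0960 0.7547 0.9764
4 1.4310 0.9745 0.4734
5 1.7490 0.9400 -0.7113

phase 1: p=-0.0775, T=0.424, ωT=1.433714, cosh=2.216334, sinh=1.977912; start (x,ẋ)=(0.057700, -0.082500) → end (x,ẋ)=(0.173891, 0.721385)
phase 2: p=0.2251, T=0.366, ωT=1.237592, cosh=1.868693, sinh=1.578611; start (x,ẋ)=(0.173891, 0.721385) → end (x,ẋ)=(0.466186, 1.074697)
phase 3: p=0.6410, T=0.306, ωT=1.034708, cosh=1.584808, sinh=1.229478; start (x,ẋ)=(0.466186, 1.074697) → end (x,ẋ)=(0.754713, 0.976423)
phase 4: p=1.0097, T=0.335, ωT=1.132769, cosh=1.713190, sinh=1.391050; start (x,ẋ)=(0.754713, 0.976423) → end (x,ẋ)=(0.974542, 0.473416)
phase 5: p=1.3139, T=0.318, ωT=1.075285, cosh=1.636015, sinh=1.294814; start (x,ẋ)=(0.974542, 0.473416) → end (x,ẋ)=(0.939987, -0.711289)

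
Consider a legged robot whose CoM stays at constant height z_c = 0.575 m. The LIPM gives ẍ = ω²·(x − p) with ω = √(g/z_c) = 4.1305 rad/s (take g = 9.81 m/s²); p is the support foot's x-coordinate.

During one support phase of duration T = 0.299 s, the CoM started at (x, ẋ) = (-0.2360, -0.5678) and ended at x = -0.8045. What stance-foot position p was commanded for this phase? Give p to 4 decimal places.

ωT = 4.1305·0.299 = 1.235019; cosh(ωT) = 1.864637, sinh(ωT) = 1.573808
x(T) = p + (x₀−p)·cosh(ωT) + (ẋ₀/ω)·sinh(ωT) ⇒ p·(1 − cosh) = x(T) − x₀·cosh − (ẋ₀/ω)·sinh
numerator   = -0.8045 − (-0.2360)·1.864637 − (-0.5678/4.1305)·1.573808 = -0.148102
denominator = 1 − 1.864637 = -0.864637
p = -0.148102 / -0.864637 = 0.1713

p = 0.1713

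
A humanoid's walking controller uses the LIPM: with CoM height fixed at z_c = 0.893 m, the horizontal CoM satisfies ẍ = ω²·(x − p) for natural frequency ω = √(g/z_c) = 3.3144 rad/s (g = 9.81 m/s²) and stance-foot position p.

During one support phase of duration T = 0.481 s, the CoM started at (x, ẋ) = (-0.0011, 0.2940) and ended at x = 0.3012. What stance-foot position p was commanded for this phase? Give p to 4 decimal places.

ωT = 3.3144·0.481 = 1.594226; cosh(ωT) = 2.563792, sinh(ωT) = 2.360726
x(T) = p + (x₀−p)·cosh(ωT) + (ẋ₀/ω)·sinh(ωT) ⇒ p·(1 − cosh) = x(T) − x₀·cosh − (ẋ₀/ω)·sinh
numerator   = 0.3012 − (-0.0011)·2.563792 − (0.2940/3.3144)·2.360726 = 0.094615
denominator = 1 − 2.563792 = -1.563792
p = 0.094615 / -1.563792 = -0.0605

p = -0.0605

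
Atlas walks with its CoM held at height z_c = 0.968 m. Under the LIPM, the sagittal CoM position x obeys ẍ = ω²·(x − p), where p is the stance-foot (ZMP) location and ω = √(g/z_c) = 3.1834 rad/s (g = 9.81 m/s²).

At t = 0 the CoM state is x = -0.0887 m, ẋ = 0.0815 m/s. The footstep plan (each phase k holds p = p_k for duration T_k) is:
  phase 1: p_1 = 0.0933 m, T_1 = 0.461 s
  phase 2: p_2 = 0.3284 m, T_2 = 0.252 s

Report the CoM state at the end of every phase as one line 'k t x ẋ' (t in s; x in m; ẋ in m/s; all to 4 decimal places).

phase 1: p=0.0933, T=0.461, ωT=1.467547, cosh=2.284536, sinh=2.054046; start (x,ẋ)=(-0.088700, 0.081500) → end (x,ẋ)=(-0.269899, -1.003881)
phase 2: p=0.3284, T=0.252, ωT=0.802217, cosh=1.339407, sinh=0.891073; start (x,ẋ)=(-0.269899, -1.003881) → end (x,ẋ)=(-0.753964, -3.041764)

1 0.4610 -0.2699 -1.0039
2 0.7130 -0.7540 -3.0418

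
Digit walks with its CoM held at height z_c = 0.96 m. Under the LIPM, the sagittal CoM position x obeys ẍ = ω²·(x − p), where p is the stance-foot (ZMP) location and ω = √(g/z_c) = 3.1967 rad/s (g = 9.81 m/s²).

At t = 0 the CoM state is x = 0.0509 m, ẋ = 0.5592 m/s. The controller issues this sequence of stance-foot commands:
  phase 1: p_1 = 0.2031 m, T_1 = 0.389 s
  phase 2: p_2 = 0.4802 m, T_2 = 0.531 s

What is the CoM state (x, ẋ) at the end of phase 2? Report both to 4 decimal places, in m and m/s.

phase 1: p=0.2031, T=0.389, ωT=1.243516, cosh=1.878077, sinh=1.589709; start (x,ẋ)=(0.050900, 0.559200) → end (x,ẋ)=(0.195345, 0.276767)
phase 2: p=0.4802, T=0.531, ωT=1.697448, cosh=2.821572, sinh=2.638422; start (x,ẋ)=(0.195345, 0.276767) → end (x,ẋ)=(-0.095107, -1.621617)

x = -0.0951, ẋ = -1.6216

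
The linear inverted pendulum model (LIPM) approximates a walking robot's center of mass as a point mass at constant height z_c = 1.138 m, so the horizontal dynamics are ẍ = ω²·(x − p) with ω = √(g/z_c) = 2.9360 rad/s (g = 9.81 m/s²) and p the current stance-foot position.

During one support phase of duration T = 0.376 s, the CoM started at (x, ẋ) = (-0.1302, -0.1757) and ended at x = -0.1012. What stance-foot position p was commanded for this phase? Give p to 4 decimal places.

ωT = 2.9360·0.376 = 1.103936; cosh(ωT) = 1.673789, sinh(ωT) = 1.342225
x(T) = p + (x₀−p)·cosh(ωT) + (ẋ₀/ω)·sinh(ωT) ⇒ p·(1 − cosh) = x(T) − x₀·cosh − (ẋ₀/ω)·sinh
numerator   = -0.1012 − (-0.1302)·1.673789 − (-0.1757/2.9360)·1.342225 = 0.197050
denominator = 1 − 1.673789 = -0.673789
p = 0.197050 / -0.673789 = -0.2925

p = -0.2925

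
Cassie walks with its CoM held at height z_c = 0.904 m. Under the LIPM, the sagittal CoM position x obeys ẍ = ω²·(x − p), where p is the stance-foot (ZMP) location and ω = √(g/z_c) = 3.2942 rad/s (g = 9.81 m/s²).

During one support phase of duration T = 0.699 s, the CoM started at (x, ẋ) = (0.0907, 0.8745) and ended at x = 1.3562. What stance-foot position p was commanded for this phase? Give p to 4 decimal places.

p = 0.1027

ωT = 3.2942·0.699 = 2.302646; cosh(ωT) = 5.050301, sinh(ωT) = 4.950307
x(T) = p + (x₀−p)·cosh(ωT) + (ẋ₀/ω)·sinh(ωT) ⇒ p·(1 − cosh) = x(T) − x₀·cosh − (ẋ₀/ω)·sinh
numerator   = 1.3562 − (0.0907)·5.050301 − (0.8745/3.2942)·4.950307 = -0.416003
denominator = 1 − 5.050301 = -4.050301
p = -0.416003 / -4.050301 = 0.1027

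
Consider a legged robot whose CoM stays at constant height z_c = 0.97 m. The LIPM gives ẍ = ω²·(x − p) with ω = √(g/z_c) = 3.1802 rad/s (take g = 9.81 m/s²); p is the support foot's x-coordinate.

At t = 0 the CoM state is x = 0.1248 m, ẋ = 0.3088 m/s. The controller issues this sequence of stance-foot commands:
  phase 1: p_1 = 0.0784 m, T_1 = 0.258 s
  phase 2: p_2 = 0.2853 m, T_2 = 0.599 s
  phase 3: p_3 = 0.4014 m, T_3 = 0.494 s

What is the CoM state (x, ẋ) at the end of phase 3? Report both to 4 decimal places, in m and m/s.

phase 1: p=0.0784, T=0.258, ωT=0.820492, cosh=1.355916, sinh=0.915701; start (x,ẋ)=(0.124800, 0.308800) → end (x,ẋ)=(0.230230, 0.553829)
phase 2: p=0.2853, T=0.599, ωT=1.904940, cosh=3.433917, sinh=3.285086; start (x,ẋ)=(0.230230, 0.553829) → end (x,ẋ)=(0.668288, 1.326471)
phase 3: p=0.4014, T=0.494, ωT=1.571019, cosh=2.509691, sinh=2.301857; start (x,ẋ)=(0.668288, 1.326471) → end (x,ẋ)=(2.031317, 5.282747)

x = 2.0313, ẋ = 5.2827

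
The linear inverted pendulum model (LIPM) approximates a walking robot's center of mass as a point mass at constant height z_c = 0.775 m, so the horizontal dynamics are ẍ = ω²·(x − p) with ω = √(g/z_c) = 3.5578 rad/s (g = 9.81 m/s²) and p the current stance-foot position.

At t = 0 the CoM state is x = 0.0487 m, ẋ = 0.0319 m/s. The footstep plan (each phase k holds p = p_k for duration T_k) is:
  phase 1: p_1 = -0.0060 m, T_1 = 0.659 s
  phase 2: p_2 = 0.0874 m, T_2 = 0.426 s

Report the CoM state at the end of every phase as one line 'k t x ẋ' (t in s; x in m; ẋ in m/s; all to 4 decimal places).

phase 1: p=-0.0060, T=0.659, ωT=2.344590, cosh=5.262442, sinh=5.166556; start (x,ẋ)=(0.048700, 0.031900) → end (x,ẋ)=(0.328180, 1.173344)
phase 2: p=0.0874, T=0.426, ωT=1.515623, cosh=2.385963, sinh=2.166292; start (x,ẋ)=(0.328180, 1.173344) → end (x,ẋ)=(1.376324, 4.655304)

1 0.6590 0.3282 1.1733
2 1.0850 1.3763 4.6553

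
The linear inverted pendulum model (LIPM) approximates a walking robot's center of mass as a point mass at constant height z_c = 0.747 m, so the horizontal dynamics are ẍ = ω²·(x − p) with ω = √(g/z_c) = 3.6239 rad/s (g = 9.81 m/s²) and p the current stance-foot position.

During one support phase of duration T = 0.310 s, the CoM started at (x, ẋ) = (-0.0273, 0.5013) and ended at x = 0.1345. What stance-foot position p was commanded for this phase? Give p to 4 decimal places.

ωT = 3.6239·0.310 = 1.123409; cosh(ωT) = 1.700245, sinh(ωT) = 1.375075
x(T) = p + (x₀−p)·cosh(ωT) + (ẋ₀/ω)·sinh(ωT) ⇒ p·(1 − cosh) = x(T) − x₀·cosh − (ẋ₀/ω)·sinh
numerator   = 0.1345 − (-0.0273)·1.700245 − (0.5013/3.6239)·1.375075 = -0.009300
denominator = 1 − 1.700245 = -0.700245
p = -0.009300 / -0.700245 = 0.0133

p = 0.0133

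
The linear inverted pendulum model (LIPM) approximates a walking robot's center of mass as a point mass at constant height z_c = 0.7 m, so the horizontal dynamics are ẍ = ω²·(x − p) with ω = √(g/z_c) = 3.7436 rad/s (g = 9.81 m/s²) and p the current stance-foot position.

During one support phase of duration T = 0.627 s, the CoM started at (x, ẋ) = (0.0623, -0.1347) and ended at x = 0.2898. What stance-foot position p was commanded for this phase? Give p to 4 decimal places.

p = -0.0345

ωT = 3.7436·0.627 = 2.347237; cosh(ωT) = 5.276137, sinh(ωT) = 5.180504
x(T) = p + (x₀−p)·cosh(ωT) + (ẋ₀/ω)·sinh(ωT) ⇒ p·(1 − cosh) = x(T) − x₀·cosh − (ẋ₀/ω)·sinh
numerator   = 0.2898 − (0.0623)·5.276137 − (-0.1347/3.7436)·5.180504 = 0.147499
denominator = 1 − 5.276137 = -4.276137
p = 0.147499 / -4.276137 = -0.0345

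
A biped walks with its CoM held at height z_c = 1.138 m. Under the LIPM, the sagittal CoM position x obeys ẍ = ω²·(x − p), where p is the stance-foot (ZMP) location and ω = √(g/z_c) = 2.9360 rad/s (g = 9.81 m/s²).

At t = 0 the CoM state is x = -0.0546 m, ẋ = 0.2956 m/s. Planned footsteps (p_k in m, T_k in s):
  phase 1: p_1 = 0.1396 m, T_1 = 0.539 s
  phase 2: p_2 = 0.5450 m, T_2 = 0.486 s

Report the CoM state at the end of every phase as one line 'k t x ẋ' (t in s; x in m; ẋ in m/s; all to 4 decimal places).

phase 1: p=0.1396, T=0.539, ωT=1.582504, cosh=2.536294, sinh=2.330834; start (x,ẋ)=(-0.054600, 0.295600) → end (x,ẋ)=(-0.118277, -0.579246)
phase 2: p=0.5450, T=0.486, ωT=1.426896, cosh=2.202901, sinh=1.962848; start (x,ẋ)=(-0.118277, -0.579246) → end (x,ẋ)=(-1.303386, -5.098435)

1 0.5390 -0.1183 -0.5792
2 1.0250 -1.3034 -5.0984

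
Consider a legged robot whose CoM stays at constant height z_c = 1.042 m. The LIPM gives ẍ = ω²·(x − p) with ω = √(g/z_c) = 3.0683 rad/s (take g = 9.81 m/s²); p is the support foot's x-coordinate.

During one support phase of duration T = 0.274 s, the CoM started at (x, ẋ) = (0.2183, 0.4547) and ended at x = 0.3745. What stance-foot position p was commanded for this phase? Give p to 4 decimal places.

p = 0.1745

ωT = 3.0683·0.274 = 0.840714; cosh(ωT) = 1.374712, sinh(ωT) = 0.943310
x(T) = p + (x₀−p)·cosh(ωT) + (ẋ₀/ω)·sinh(ωT) ⇒ p·(1 − cosh) = x(T) − x₀·cosh − (ẋ₀/ω)·sinh
numerator   = 0.3745 − (0.2183)·1.374712 − (0.4547/3.0683)·0.943310 = -0.065391
denominator = 1 − 1.374712 = -0.374712
p = -0.065391 / -0.374712 = 0.1745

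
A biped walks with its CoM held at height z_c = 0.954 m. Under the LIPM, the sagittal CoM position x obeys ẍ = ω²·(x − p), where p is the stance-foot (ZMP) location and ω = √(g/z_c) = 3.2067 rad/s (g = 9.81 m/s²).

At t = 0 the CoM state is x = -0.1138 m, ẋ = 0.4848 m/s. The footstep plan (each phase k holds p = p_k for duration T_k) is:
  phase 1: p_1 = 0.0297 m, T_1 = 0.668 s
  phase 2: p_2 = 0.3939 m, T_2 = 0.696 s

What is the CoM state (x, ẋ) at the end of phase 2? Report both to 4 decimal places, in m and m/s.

x = -1.0193, ẋ = -4.3945

phase 1: p=0.0297, T=0.668, ωT=2.142076, cosh=4.317254, sinh=4.199843; start (x,ẋ)=(-0.113800, 0.484800) → end (x,ẋ)=(0.045121, 0.160399)
phase 2: p=0.3939, T=0.696, ωT=2.231863, cosh=4.712269, sinh=4.604941; start (x,ẋ)=(0.045121, 0.160399) → end (x,ẋ)=(-1.019302, -4.394462)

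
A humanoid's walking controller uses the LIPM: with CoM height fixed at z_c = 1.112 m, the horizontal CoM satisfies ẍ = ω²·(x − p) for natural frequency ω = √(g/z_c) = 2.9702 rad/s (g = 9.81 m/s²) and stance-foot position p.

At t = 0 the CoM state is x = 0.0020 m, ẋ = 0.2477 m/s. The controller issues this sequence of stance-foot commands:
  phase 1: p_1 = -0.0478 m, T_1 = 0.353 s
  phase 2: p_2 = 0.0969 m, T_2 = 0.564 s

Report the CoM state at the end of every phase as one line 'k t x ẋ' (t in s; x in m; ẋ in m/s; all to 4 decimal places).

1 0.3530 0.1363 0.5819
2 0.9170 0.7106 1.9099

phase 1: p=-0.0478, T=0.353, ωT=1.048481, cosh=1.601891, sinh=1.251421; start (x,ẋ)=(0.002000, 0.247700) → end (x,ẋ)=(0.136337, 0.581894)
phase 2: p=0.0969, T=0.564, ωT=1.675193, cosh=2.763548, sinh=2.576276; start (x,ẋ)=(0.136337, 0.581894) → end (x,ẋ)=(0.710605, 1.909862)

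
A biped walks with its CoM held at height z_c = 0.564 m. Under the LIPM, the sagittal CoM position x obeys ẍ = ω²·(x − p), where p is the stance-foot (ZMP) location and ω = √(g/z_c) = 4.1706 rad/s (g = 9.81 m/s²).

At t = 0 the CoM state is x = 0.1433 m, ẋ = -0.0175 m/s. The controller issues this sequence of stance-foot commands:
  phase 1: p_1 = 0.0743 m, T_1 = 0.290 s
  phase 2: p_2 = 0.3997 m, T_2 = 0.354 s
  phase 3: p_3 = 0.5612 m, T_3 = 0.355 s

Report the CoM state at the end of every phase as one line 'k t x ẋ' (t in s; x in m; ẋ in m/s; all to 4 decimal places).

phase 1: p=0.0743, T=0.290, ωT=1.209474, cosh=1.825038, sinh=1.526684; start (x,ẋ)=(0.143300, -0.017500) → end (x,ẋ)=(0.193822, 0.407398)
phase 2: p=0.3997, T=0.354, ωT=1.476392, cosh=2.302793, sinh=2.074333; start (x,ẋ)=(0.193822, 0.407398) → end (x,ẋ)=(0.128232, -0.842945)
phase 3: p=0.5612, T=0.355, ωT=1.480563, cosh=2.311465, sinh=2.083955; start (x,ẋ)=(0.128232, -0.842945) → end (x,ẋ)=(-0.860791, -5.711511)

1 0.2900 0.1938 0.4074
2 0.6440 0.1282 -0.8429
3 0.9990 -0.8608 -5.7115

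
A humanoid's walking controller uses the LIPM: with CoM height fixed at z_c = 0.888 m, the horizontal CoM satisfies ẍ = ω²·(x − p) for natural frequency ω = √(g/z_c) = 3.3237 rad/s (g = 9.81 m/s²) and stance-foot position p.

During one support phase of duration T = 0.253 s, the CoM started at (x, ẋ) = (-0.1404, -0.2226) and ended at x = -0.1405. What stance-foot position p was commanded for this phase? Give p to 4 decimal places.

ωT = 3.3237·0.253 = 0.840896; cosh(ωT) = 1.374884, sinh(ωT) = 0.943560
x(T) = p + (x₀−p)·cosh(ωT) + (ẋ₀/ω)·sinh(ωT) ⇒ p·(1 − cosh) = x(T) − x₀·cosh − (ẋ₀/ω)·sinh
numerator   = -0.1405 − (-0.1404)·1.374884 − (-0.2226/3.3237)·0.943560 = 0.115727
denominator = 1 − 1.374884 = -0.374884
p = 0.115727 / -0.374884 = -0.3087

p = -0.3087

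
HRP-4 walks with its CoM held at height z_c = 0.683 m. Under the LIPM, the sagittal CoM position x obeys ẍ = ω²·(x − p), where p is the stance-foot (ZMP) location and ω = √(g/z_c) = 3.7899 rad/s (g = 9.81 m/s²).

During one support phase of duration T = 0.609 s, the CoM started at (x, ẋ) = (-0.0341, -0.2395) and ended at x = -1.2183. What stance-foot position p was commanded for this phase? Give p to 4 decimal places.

ωT = 3.7899·0.609 = 2.308049; cosh(ωT) = 5.077122, sinh(ωT) = 4.977667
x(T) = p + (x₀−p)·cosh(ωT) + (ẋ₀/ω)·sinh(ωT) ⇒ p·(1 − cosh) = x(T) − x₀·cosh − (ẋ₀/ω)·sinh
numerator   = -1.2183 − (-0.0341)·5.077122 − (-0.2395/3.7899)·4.977667 = -0.730610
denominator = 1 − 5.077122 = -4.077122
p = -0.730610 / -4.077122 = 0.1792

p = 0.1792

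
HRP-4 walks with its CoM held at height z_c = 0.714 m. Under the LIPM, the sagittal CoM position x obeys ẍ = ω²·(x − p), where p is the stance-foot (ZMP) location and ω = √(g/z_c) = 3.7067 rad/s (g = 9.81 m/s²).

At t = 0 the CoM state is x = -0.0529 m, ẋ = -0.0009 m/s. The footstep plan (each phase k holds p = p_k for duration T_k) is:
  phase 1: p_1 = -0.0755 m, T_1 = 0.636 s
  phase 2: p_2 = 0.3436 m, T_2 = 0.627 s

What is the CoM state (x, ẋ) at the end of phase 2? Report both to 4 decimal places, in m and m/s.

x = -0.6113, ẋ = -3.3882

phase 1: p=-0.0755, T=0.636, ωT=2.357461, cosh=5.329379, sinh=5.234719; start (x,ẋ)=(-0.052900, -0.000900) → end (x,ẋ)=(0.043673, 0.433723)
phase 2: p=0.3436, T=0.627, ωT=2.324101, cosh=5.157680, sinh=5.059809; start (x,ẋ)=(0.043673, 0.433723) → end (x,ẋ)=(-0.611276, -3.388184)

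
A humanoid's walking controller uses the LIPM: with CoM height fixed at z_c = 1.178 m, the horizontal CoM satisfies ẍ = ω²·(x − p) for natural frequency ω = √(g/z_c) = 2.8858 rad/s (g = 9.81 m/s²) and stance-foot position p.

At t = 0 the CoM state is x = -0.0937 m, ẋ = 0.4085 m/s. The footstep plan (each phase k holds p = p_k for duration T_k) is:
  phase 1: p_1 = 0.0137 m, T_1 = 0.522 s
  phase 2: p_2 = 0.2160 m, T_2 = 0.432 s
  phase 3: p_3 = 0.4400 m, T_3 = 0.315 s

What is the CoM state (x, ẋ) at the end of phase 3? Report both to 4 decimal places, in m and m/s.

x = -0.1063, ẋ = -1.2300

phase 1: p=0.0137, T=0.522, ωT=1.506388, cosh=2.366059, sinh=2.144349; start (x,ẋ)=(-0.093700, 0.408500) → end (x,ẋ)=(0.063129, 0.301926)
phase 2: p=0.2160, T=0.432, ωT=1.246666, cosh=1.883093, sinh=1.595631; start (x,ẋ)=(0.063129, 0.301926) → end (x,ẋ)=(0.095072, -0.135365)
phase 3: p=0.4400, T=0.315, ωT=0.909027, cosh=1.442411, sinh=1.039495; start (x,ẋ)=(0.095072, -0.135365) → end (x,ẋ)=(-0.106287, -1.229957)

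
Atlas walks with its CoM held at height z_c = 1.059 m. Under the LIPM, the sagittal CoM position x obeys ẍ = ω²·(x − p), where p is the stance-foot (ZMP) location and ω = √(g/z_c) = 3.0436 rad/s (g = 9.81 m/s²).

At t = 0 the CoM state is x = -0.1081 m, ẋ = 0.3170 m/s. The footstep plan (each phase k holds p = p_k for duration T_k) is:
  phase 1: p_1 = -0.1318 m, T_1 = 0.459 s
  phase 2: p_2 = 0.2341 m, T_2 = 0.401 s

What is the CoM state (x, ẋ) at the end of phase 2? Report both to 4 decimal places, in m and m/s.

x = 0.4331, ẋ = 0.9521

phase 1: p=-0.1318, T=0.459, ωT=1.397012, cosh=2.145219, sinh=1.897884; start (x,ẋ)=(-0.108100, 0.317000) → end (x,ẋ)=(0.116712, 0.816935)
phase 2: p=0.2341, T=0.401, ωT=1.220484, cosh=1.841957, sinh=1.546869; start (x,ẋ)=(0.116712, 0.816935) → end (x,ẋ)=(0.433073, 0.952090)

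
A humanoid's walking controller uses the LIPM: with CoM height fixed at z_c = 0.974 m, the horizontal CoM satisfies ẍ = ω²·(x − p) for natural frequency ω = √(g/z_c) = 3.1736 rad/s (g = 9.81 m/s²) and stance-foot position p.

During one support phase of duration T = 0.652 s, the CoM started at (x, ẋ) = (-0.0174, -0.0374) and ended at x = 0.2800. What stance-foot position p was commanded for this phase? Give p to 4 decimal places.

ωT = 3.1736·0.652 = 2.069187; cosh(ωT) = 4.022336, sinh(ωT) = 3.896048
x(T) = p + (x₀−p)·cosh(ωT) + (ẋ₀/ω)·sinh(ωT) ⇒ p·(1 − cosh) = x(T) − x₀·cosh − (ẋ₀/ω)·sinh
numerator   = 0.2800 − (-0.0174)·4.022336 − (-0.0374/3.1736)·3.896048 = 0.395903
denominator = 1 − 4.022336 = -3.022336
p = 0.395903 / -3.022336 = -0.1310

p = -0.1310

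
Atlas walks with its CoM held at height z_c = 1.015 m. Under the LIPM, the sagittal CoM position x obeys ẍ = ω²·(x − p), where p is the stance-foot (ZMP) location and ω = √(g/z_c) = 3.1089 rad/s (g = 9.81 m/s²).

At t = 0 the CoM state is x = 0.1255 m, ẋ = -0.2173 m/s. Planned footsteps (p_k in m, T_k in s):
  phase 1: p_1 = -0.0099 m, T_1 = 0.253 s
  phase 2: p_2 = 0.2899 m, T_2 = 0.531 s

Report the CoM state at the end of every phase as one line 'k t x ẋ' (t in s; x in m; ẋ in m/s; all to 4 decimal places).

phase 1: p=-0.0099, T=0.253, ωT=0.786552, cosh=1.325612, sinh=0.870200; start (x,ẋ)=(0.125500, -0.217300) → end (x,ẋ)=(0.108764, 0.078251)
phase 2: p=0.2899, T=0.531, ωT=1.650826, cosh=2.701587, sinh=2.509695; start (x,ẋ)=(0.108764, 0.078251) → end (x,ẋ)=(-0.136285, -1.201891)

1 0.2530 0.1088 0.0783
2 0.7840 -0.1363 -1.2019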